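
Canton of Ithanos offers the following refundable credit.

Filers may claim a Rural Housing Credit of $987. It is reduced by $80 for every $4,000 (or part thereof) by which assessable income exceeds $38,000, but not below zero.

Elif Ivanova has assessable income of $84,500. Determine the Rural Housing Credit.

$27

Rural Housing Credit: income exceeds $38,000 by $46,500, which is 12 full-or-partial $4,000 increments; reduction = 12 × $80 = $960, leaving $27.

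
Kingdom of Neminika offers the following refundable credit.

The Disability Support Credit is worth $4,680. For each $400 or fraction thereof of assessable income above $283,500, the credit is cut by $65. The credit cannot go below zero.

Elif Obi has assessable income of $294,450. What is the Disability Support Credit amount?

Disability Support Credit: income exceeds $283,500 by $10,950, which is 28 full-or-partial $400 increments; reduction = 28 × $65 = $1,820, leaving $2,860.

$2,860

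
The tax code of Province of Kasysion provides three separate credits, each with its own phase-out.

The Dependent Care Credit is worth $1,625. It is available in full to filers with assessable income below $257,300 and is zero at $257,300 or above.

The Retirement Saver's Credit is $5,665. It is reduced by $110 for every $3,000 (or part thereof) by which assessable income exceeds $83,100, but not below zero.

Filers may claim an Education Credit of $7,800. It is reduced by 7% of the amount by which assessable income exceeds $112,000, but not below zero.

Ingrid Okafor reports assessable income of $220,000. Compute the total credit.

Dependent Care Credit: $220,000 is below the $257,300 cutoff, so the full $1,625 applies.
Retirement Saver's Credit: income exceeds $83,100 by $136,900, which is 46 full-or-partial $3,000 increments; reduction = 46 × $110 = $5,060, leaving $605.
Education Credit: 7% of the $108,000 excess over $112,000 is $7,560; credit = $7,800 − $7,560 = $240.
Total: $1,625 + $605 + $240 = $2,470.

$2,470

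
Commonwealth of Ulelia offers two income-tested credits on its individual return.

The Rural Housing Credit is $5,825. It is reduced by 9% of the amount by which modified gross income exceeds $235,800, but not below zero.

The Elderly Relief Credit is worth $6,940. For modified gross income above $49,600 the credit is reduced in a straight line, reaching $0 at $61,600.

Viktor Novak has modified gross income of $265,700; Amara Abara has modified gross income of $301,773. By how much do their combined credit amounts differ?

$3,134

Viktor ($265,700): Rural Housing Credit: 9% of the $29,900 excess over $235,800 is $2,691; credit = $5,825 − $2,691 = $3,134. Elderly Relief Credit: $265,700 is at or above $61,600, so the credit is $0. total $3,134 + $0 = $3,134
Amara ($301,773): Rural Housing Credit: 9% of the $65,973 excess over $235,800 is $5,937.57 ≥ base, so the credit is $0. Elderly Relief Credit: $301,773 is at or above $61,600, so the credit is $0. total $0 + $0 = $0
Difference: |$3,134 − $0| = $3,134.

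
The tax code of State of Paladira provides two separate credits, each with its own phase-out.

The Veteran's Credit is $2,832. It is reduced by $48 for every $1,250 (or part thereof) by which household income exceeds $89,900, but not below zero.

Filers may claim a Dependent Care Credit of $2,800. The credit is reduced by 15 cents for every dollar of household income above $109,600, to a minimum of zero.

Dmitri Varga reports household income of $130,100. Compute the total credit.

$1,248

Veteran's Credit: income exceeds $89,900 by $40,200, which is 33 full-or-partial $1,250 increments; reduction = 33 × $48 = $1,584, leaving $1,248.
Dependent Care Credit: 15% of the $20,500 excess over $109,600 is $3,075 ≥ base, so the credit is $0.
Total: $1,248 + $0 = $1,248.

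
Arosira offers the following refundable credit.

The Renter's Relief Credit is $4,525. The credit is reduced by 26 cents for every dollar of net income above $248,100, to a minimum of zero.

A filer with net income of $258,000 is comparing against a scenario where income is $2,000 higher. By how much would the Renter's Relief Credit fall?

At $258,000 — 26% of the $9,900 excess over $248,100 is $2,574; credit = $4,525 − $2,574 = $1,951.
At $260,000 — 26% of the $11,900 excess over $248,100 is $3,094; credit = $4,525 − $3,094 = $1,431.
Lost: $1,951 − $1,431 = $520.

$520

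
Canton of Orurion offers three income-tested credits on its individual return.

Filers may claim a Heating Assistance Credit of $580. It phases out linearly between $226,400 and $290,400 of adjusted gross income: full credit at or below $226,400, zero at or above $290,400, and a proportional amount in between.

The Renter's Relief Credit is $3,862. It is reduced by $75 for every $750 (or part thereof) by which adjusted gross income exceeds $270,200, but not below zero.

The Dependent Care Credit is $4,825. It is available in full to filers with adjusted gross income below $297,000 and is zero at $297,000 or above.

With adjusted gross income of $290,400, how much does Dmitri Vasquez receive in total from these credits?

$6,662

Heating Assistance Credit: $290,400 is at or above $290,400, so the credit is $0.
Renter's Relief Credit: income exceeds $270,200 by $20,200, which is 27 full-or-partial $750 increments; reduction = 27 × $75 = $2,025, leaving $1,837.
Dependent Care Credit: $290,400 is below the $297,000 cutoff, so the full $4,825 applies.
Total: $0 + $1,837 + $4,825 = $6,662.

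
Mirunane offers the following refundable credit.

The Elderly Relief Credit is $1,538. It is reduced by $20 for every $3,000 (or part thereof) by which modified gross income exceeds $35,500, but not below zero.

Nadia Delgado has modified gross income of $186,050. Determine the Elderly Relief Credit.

$518

Elderly Relief Credit: income exceeds $35,500 by $150,550, which is 51 full-or-partial $3,000 increments; reduction = 51 × $20 = $1,020, leaving $518.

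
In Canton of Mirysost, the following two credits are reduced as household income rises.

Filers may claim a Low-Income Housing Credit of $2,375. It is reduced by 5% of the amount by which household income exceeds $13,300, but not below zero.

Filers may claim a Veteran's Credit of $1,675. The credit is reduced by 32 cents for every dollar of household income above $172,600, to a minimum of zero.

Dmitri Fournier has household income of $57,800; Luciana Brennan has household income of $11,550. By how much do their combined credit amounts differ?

Dmitri ($57,800): Low-Income Housing Credit: 5% of the $44,500 excess over $13,300 is $2,225; credit = $2,375 − $2,225 = $150. Veteran's Credit: $57,800 is at or below the $172,600 threshold, so the full $1,675 applies. total $150 + $1,675 = $1,825
Luciana ($11,550): Low-Income Housing Credit: $11,550 is at or below the $13,300 threshold, so the full $2,375 applies. Veteran's Credit: $11,550 is at or below the $172,600 threshold, so the full $1,675 applies. total $2,375 + $1,675 = $4,050
Difference: |$1,825 − $4,050| = $2,225.

$2,225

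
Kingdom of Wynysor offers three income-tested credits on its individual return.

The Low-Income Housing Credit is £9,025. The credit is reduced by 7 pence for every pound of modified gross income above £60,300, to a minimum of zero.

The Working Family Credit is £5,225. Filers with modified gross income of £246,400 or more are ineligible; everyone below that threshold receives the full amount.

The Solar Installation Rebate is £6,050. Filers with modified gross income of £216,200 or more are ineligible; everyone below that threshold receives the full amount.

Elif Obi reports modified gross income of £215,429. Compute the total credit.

Low-Income Housing Credit: 7% of the £155,129 excess over £60,300 is £10,859.03 ≥ base, so the credit is £0.
Working Family Credit: £215,429 is below the £246,400 cutoff, so the full £5,225 applies.
Solar Installation Rebate: £215,429 is below the £216,200 cutoff, so the full £6,050 applies.
Total: £0 + £5,225 + £6,050 = £11,275.

£11,275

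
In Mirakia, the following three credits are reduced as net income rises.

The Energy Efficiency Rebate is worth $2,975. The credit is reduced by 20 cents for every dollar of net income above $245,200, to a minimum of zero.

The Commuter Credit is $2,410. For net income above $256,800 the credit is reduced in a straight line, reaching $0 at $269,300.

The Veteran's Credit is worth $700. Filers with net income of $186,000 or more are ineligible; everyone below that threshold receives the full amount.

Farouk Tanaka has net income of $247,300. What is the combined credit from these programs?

$4,965

Energy Efficiency Rebate: 20% of the $2,100 excess over $245,200 is $420; credit = $2,975 − $420 = $2,555.
Commuter Credit: $247,300 is at or below the $256,800 threshold, so the full $2,410 applies.
Veteran's Credit: $247,300 meets or exceeds the $186,000 cutoff, so the credit is $0.
Total: $2,555 + $2,410 + $0 = $4,965.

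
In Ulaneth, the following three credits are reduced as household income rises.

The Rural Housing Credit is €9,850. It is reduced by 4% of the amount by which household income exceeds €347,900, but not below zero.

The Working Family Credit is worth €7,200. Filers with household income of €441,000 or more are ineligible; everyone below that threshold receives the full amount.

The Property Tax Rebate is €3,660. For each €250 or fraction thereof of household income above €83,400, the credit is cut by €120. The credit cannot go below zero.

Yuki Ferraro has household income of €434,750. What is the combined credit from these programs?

€13,576

Rural Housing Credit: 4% of the €86,850 excess over €347,900 is €3,474; credit = €9,850 − €3,474 = €6,376.
Working Family Credit: €434,750 is below the €441,000 cutoff, so the full €7,200 applies.
Property Tax Rebate: income exceeds €83,400 by €351,350 → 1406 increments × €120 = €168,720 ≥ base, so the credit is €0.
Total: €6,376 + €7,200 + €0 = €13,576.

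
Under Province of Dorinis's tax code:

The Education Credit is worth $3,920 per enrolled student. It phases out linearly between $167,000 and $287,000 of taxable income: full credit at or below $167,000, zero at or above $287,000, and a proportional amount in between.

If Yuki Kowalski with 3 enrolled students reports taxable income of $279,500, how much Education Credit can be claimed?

$735

Education Credit: base = 3 × $3,920 = $11,760. $279,500 is $112,500 into a $120,000 phase-out range, leaving 7,500/120,000 of the credit: $11,760 × 7,500/120,000 = $735.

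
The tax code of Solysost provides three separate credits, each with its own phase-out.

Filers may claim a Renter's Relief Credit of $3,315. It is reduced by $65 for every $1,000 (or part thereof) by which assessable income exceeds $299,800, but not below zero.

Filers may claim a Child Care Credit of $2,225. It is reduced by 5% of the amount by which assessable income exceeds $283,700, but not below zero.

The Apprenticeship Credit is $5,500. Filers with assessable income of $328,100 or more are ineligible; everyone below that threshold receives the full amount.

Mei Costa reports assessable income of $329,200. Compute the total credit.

$1,365

Renter's Relief Credit: income exceeds $299,800 by $29,400, which is 30 full-or-partial $1,000 increments; reduction = 30 × $65 = $1,950, leaving $1,365.
Child Care Credit: 5% of the $45,500 excess over $283,700 is $2,275 ≥ base, so the credit is $0.
Apprenticeship Credit: $329,200 meets or exceeds the $328,100 cutoff, so the credit is $0.
Total: $1,365 + $0 + $0 = $1,365.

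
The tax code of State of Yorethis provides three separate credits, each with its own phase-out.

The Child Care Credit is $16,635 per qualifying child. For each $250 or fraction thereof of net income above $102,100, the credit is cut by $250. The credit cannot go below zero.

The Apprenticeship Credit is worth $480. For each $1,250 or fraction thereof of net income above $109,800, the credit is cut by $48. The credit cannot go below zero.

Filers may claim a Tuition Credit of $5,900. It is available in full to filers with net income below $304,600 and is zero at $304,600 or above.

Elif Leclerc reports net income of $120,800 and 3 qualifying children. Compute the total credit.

Child Care Credit: base = 3 × $16,635 = $49,905. income exceeds $102,100 by $18,700, which is 75 full-or-partial $250 increments; reduction = 75 × $250 = $18,750, leaving $31,155.
Apprenticeship Credit: income exceeds $109,800 by $11,000, which is 9 full-or-partial $1,250 increments; reduction = 9 × $48 = $432, leaving $48.
Tuition Credit: $120,800 is below the $304,600 cutoff, so the full $5,900 applies.
Total: $31,155 + $48 + $5,900 = $37,103.

$37,103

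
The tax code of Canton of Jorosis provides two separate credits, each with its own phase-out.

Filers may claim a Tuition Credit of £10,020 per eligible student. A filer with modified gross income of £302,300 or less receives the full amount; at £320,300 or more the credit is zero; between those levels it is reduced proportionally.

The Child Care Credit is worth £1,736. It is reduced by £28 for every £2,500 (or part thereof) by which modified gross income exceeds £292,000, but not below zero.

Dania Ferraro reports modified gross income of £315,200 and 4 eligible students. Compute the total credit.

£12,812

Tuition Credit: base = 4 × £10,020 = £40,080. £315,200 is £12,900 into a £18,000 phase-out range, leaving 5,100/18,000 of the credit: £40,080 × 5,100/18,000 = £11,356.
Child Care Credit: income exceeds £292,000 by £23,200, which is 10 full-or-partial £2,500 increments; reduction = 10 × £28 = £280, leaving £1,456.
Total: £11,356 + £1,456 = £12,812.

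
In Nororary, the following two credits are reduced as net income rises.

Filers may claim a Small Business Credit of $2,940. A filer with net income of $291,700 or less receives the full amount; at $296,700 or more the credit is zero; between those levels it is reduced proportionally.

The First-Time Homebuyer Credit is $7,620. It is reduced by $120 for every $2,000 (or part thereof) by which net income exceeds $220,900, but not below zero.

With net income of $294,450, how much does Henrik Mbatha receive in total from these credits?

Small Business Credit: $294,450 is $2,750 into a $5,000 phase-out range, leaving 2,250/5,000 of the credit: $2,940 × 2,250/5,000 = $1,323.
First-Time Homebuyer Credit: income exceeds $220,900 by $73,550, which is 37 full-or-partial $2,000 increments; reduction = 37 × $120 = $4,440, leaving $3,180.
Total: $1,323 + $3,180 = $4,503.

$4,503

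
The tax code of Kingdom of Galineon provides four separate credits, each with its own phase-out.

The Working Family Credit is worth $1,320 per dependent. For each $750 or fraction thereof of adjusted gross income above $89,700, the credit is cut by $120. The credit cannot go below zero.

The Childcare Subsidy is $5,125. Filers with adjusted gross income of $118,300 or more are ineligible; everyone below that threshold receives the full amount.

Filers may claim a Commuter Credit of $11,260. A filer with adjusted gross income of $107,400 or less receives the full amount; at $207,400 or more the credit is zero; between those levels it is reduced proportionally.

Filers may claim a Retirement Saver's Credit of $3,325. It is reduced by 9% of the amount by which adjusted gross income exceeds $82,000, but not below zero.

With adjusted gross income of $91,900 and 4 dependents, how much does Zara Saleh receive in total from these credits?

Working Family Credit: base = 4 × $1,320 = $5,280. income exceeds $89,700 by $2,200, which is 3 full-or-partial $750 increments; reduction = 3 × $120 = $360, leaving $4,920.
Childcare Subsidy: $91,900 is below the $118,300 cutoff, so the full $5,125 applies.
Commuter Credit: $91,900 is at or below the $107,400 threshold, so the full $11,260 applies.
Retirement Saver's Credit: 9% of the $9,900 excess over $82,000 is $891; credit = $3,325 − $891 = $2,434.
Total: $4,920 + $5,125 + $11,260 + $2,434 = $23,739.

$23,739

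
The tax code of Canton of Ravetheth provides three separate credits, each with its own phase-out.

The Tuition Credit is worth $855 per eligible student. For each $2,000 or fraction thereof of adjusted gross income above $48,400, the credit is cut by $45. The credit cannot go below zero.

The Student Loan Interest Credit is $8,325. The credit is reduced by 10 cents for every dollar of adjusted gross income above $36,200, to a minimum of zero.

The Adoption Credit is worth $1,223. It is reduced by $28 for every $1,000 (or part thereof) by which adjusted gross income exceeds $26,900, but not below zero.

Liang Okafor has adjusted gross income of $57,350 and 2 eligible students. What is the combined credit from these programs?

Tuition Credit: base = 2 × $855 = $1,710. income exceeds $48,400 by $8,950, which is 5 full-or-partial $2,000 increments; reduction = 5 × $45 = $225, leaving $1,485.
Student Loan Interest Credit: 10% of the $21,150 excess over $36,200 is $2,115; credit = $8,325 − $2,115 = $6,210.
Adoption Credit: income exceeds $26,900 by $30,450, which is 31 full-or-partial $1,000 increments; reduction = 31 × $28 = $868, leaving $355.
Total: $1,485 + $6,210 + $355 = $8,050.

$8,050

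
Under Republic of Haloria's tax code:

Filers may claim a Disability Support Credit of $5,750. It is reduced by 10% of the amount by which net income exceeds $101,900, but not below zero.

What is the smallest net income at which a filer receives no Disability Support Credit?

The credit falls by 10% of each dollar above $101,900, so it reaches zero when the excess is $5,750 / 10% = $57,500: income = $101,900 + $57,500 = $159,400.

$159,400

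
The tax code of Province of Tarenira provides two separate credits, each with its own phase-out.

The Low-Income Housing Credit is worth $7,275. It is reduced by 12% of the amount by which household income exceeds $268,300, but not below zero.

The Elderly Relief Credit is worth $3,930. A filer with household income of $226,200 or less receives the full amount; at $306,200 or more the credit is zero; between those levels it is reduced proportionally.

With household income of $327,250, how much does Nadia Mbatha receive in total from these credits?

$201

Low-Income Housing Credit: 12% of the $58,950 excess over $268,300 is $7,074; credit = $7,275 − $7,074 = $201.
Elderly Relief Credit: $327,250 is at or above $306,200, so the credit is $0.
Total: $201 + $0 = $201.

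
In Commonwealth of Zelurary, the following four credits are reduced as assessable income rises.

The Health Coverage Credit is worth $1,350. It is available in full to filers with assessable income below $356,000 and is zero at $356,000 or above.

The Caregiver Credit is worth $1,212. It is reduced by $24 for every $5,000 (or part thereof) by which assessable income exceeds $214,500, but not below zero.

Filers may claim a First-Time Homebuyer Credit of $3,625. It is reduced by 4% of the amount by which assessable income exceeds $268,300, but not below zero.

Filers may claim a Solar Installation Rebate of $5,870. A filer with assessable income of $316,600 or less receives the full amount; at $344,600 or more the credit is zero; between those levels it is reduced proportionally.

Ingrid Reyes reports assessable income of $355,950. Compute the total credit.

Health Coverage Credit: $355,950 is below the $356,000 cutoff, so the full $1,350 applies.
Caregiver Credit: income exceeds $214,500 by $141,450, which is 29 full-or-partial $5,000 increments; reduction = 29 × $24 = $696, leaving $516.
First-Time Homebuyer Credit: 4% of the $87,650 excess over $268,300 is $3,506; credit = $3,625 − $3,506 = $119.
Solar Installation Rebate: $355,950 is at or above $344,600, so the credit is $0.
Total: $1,350 + $516 + $119 + $0 = $1,985.

$1,985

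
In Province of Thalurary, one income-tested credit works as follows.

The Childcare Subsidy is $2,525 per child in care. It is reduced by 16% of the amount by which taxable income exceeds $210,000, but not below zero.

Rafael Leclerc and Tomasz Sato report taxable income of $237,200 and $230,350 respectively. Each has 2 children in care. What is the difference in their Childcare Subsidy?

$1,096

Rafael ($237,200): Childcare Subsidy: base = 2 × $2,525 = $5,050. 16% of the $27,200 excess over $210,000 is $4,352; credit = $5,050 − $4,352 = $698.
Tomasz ($230,350): Childcare Subsidy: base = 2 × $2,525 = $5,050. 16% of the $20,350 excess over $210,000 is $3,256; credit = $5,050 − $3,256 = $1,794.
Difference: |$698 − $1,794| = $1,096.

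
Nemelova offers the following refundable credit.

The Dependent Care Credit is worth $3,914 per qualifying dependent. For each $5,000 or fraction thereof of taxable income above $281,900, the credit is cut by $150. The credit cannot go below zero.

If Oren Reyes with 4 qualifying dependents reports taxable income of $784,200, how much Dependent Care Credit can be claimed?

Dependent Care Credit: base = 4 × $3,914 = $15,656. income exceeds $281,900 by $502,300, which is 101 full-or-partial $5,000 increments; reduction = 101 × $150 = $15,150, leaving $506.

$506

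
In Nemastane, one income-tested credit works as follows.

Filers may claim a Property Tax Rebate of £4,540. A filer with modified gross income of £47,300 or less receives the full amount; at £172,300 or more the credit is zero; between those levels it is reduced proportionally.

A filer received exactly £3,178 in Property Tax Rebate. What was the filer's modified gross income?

£3,178 is 3,178/4,540 of the full £4,540, so 1,362/4,540 of the £125,000 range has been used: income = £47,300 + £125,000 × 1,362/4,540 = £84,800.

£84,800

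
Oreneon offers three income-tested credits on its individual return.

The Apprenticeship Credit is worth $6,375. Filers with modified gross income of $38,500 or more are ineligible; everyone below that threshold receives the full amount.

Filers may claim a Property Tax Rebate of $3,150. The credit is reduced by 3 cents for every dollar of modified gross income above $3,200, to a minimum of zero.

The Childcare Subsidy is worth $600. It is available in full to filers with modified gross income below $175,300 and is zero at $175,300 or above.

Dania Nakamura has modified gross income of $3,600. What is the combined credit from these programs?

$10,113

Apprenticeship Credit: $3,600 is below the $38,500 cutoff, so the full $6,375 applies.
Property Tax Rebate: 3% of the $400 excess over $3,200 is $12; credit = $3,150 − $12 = $3,138.
Childcare Subsidy: $3,600 is below the $175,300 cutoff, so the full $600 applies.
Total: $6,375 + $3,138 + $600 = $10,113.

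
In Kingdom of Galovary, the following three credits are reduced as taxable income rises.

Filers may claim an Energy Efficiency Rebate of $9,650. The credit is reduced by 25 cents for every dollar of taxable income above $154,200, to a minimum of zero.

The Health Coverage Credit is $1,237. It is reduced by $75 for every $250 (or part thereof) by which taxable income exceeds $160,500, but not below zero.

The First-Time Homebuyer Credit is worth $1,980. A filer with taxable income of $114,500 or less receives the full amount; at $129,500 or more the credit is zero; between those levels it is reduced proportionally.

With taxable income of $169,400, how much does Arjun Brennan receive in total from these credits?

Energy Efficiency Rebate: 25% of the $15,200 excess over $154,200 is $3,800; credit = $9,650 − $3,800 = $5,850.
Health Coverage Credit: income exceeds $160,500 by $8,900 → 36 increments × $75 = $2,700 ≥ base, so the credit is $0.
First-Time Homebuyer Credit: $169,400 is at or above $129,500, so the credit is $0.
Total: $5,850 + $0 + $0 = $5,850.

$5,850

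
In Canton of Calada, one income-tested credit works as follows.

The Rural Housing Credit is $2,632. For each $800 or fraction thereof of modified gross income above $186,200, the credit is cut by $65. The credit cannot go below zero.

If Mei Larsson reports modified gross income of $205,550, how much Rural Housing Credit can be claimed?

Rural Housing Credit: income exceeds $186,200 by $19,350, which is 25 full-or-partial $800 increments; reduction = 25 × $65 = $1,625, leaving $1,007.

$1,007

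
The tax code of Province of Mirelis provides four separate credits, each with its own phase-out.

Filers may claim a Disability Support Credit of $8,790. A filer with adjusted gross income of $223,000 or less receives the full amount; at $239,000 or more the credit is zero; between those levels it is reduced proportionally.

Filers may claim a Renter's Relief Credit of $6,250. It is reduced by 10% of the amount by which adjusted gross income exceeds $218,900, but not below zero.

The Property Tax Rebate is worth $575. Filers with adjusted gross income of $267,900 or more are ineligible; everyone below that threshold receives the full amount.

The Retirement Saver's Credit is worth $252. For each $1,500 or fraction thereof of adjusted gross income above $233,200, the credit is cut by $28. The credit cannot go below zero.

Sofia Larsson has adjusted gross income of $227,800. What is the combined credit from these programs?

$12,340

Disability Support Credit: $227,800 is $4,800 into a $16,000 phase-out range, leaving 11,200/16,000 of the credit: $8,790 × 11,200/16,000 = $6,153.
Renter's Relief Credit: 10% of the $8,900 excess over $218,900 is $890; credit = $6,250 − $890 = $5,360.
Property Tax Rebate: $227,800 is below the $267,900 cutoff, so the full $575 applies.
Retirement Saver's Credit: $227,800 is at or below the $233,200 threshold, so the full $252 applies.
Total: $6,153 + $5,360 + $575 + $252 = $12,340.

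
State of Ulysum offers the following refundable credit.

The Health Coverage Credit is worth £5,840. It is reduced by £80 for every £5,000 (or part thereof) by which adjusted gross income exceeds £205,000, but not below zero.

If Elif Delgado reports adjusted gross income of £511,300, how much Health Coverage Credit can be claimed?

£880

Health Coverage Credit: income exceeds £205,000 by £306,300, which is 62 full-or-partial £5,000 increments; reduction = 62 × £80 = £4,960, leaving £880.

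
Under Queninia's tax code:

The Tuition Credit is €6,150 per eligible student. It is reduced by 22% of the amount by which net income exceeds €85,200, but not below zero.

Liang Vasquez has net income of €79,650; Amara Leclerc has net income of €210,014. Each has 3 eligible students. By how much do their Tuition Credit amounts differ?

Liang (€79,650): Tuition Credit: base = 3 × €6,150 = €18,450. €79,650 is at or below the €85,200 threshold, so the full €18,450 applies.
Amara (€210,014): Tuition Credit: base = 3 × €6,150 = €18,450. 22% of the €124,814 excess over €85,200 is €27,459.08 ≥ base, so the credit is €0.
Difference: |€18,450 − €0| = €18,450.

€18,450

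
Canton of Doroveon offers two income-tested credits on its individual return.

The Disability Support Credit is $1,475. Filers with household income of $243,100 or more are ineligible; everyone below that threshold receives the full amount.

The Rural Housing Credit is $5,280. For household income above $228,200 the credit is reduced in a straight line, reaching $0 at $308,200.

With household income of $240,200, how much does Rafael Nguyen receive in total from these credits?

$5,963

Disability Support Credit: $240,200 is below the $243,100 cutoff, so the full $1,475 applies.
Rural Housing Credit: $240,200 is $12,000 into a $80,000 phase-out range, leaving 68,000/80,000 of the credit: $5,280 × 68,000/80,000 = $4,488.
Total: $1,475 + $4,488 = $5,963.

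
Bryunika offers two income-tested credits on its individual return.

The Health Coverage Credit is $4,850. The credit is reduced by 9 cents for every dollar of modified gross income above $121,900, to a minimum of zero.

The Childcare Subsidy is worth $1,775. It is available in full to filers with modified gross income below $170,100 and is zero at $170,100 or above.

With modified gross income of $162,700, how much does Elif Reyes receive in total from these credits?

$2,953

Health Coverage Credit: 9% of the $40,800 excess over $121,900 is $3,672; credit = $4,850 − $3,672 = $1,178.
Childcare Subsidy: $162,700 is below the $170,100 cutoff, so the full $1,775 applies.
Total: $1,178 + $1,775 = $2,953.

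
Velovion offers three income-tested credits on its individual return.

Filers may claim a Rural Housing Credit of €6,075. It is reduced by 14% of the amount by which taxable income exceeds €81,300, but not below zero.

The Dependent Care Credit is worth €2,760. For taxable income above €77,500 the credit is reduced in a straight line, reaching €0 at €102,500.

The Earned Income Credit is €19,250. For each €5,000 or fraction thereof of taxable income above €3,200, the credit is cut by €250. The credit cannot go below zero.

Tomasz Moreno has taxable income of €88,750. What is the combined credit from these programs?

€21,300

Rural Housing Credit: 14% of the €7,450 excess over €81,300 is €1,043; credit = €6,075 − €1,043 = €5,032.
Dependent Care Credit: €88,750 is €11,250 into a €25,000 phase-out range, leaving 13,750/25,000 of the credit: €2,760 × 13,750/25,000 = €1,518.
Earned Income Credit: income exceeds €3,200 by €85,550, which is 18 full-or-partial €5,000 increments; reduction = 18 × €250 = €4,500, leaving €14,750.
Total: €5,032 + €1,518 + €14,750 = €21,300.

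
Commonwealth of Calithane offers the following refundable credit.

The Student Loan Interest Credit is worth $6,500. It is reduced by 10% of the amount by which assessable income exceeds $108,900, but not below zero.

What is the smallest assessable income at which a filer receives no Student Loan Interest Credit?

The credit falls by 10% of each dollar above $108,900, so it reaches zero when the excess is $6,500 / 10% = $65,000: income = $108,900 + $65,000 = $173,900.

$173,900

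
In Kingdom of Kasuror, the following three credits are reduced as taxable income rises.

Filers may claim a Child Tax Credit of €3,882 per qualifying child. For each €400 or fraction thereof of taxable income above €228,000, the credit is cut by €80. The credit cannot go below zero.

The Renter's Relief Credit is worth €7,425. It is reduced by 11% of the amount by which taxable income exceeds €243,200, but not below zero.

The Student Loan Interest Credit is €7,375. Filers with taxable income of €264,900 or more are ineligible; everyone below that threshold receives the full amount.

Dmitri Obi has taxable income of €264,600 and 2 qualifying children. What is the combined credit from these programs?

€12,850

Child Tax Credit: base = 2 × €3,882 = €7,764. income exceeds €228,000 by €36,600, which is 92 full-or-partial €400 increments; reduction = 92 × €80 = €7,360, leaving €404.
Renter's Relief Credit: 11% of the €21,400 excess over €243,200 is €2,354; credit = €7,425 − €2,354 = €5,071.
Student Loan Interest Credit: €264,600 is below the €264,900 cutoff, so the full €7,375 applies.
Total: €404 + €5,071 + €7,375 = €12,850.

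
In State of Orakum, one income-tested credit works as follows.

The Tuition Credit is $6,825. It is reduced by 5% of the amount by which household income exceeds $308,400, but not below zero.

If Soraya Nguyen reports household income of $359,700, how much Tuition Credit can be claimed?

Tuition Credit: 5% of the $51,300 excess over $308,400 is $2,565; credit = $6,825 − $2,565 = $4,260.

$4,260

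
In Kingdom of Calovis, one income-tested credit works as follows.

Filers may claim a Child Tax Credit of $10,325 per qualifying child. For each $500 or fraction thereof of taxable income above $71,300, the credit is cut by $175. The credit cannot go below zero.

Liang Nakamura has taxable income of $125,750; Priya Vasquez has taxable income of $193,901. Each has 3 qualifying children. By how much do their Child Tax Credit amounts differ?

Liang ($125,750): Child Tax Credit: base = 3 × $10,325 = $30,975. income exceeds $71,300 by $54,450, which is 109 full-or-partial $500 increments; reduction = 109 × $175 = $19,075, leaving $11,900.
Priya ($193,901): Child Tax Credit: base = 3 × $10,325 = $30,975. income exceeds $71,300 by $122,601 → 246 increments × $175 = $43,050 ≥ base, so the credit is $0.
Difference: |$11,900 − $0| = $11,900.

$11,900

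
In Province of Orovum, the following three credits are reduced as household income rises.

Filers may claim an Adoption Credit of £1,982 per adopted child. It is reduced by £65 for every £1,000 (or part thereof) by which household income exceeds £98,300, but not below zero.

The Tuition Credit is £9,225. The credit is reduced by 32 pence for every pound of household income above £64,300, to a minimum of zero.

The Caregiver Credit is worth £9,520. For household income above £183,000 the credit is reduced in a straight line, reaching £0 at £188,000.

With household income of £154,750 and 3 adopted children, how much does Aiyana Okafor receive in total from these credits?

£11,761

Adoption Credit: base = 3 × £1,982 = £5,946. income exceeds £98,300 by £56,450, which is 57 full-or-partial £1,000 increments; reduction = 57 × £65 = £3,705, leaving £2,241.
Tuition Credit: 32% of the £90,450 excess over £64,300 is £28,944 ≥ base, so the credit is £0.
Caregiver Credit: £154,750 is at or below the £183,000 threshold, so the full £9,520 applies.
Total: £2,241 + £0 + £9,520 = £11,761.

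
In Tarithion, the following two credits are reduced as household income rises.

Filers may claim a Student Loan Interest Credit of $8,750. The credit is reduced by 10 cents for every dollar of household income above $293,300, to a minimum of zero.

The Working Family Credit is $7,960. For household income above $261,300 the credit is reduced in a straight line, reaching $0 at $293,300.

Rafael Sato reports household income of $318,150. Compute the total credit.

Student Loan Interest Credit: 10% of the $24,850 excess over $293,300 is $2,485; credit = $8,750 − $2,485 = $6,265.
Working Family Credit: $318,150 is at or above $293,300, so the credit is $0.
Total: $6,265 + $0 = $6,265.

$6,265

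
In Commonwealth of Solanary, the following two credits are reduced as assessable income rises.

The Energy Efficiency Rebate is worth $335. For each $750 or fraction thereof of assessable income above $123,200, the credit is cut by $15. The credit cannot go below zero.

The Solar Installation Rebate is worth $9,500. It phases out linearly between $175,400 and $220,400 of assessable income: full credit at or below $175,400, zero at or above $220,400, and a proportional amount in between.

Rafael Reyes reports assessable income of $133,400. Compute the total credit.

$9,625

Energy Efficiency Rebate: income exceeds $123,200 by $10,200, which is 14 full-or-partial $750 increments; reduction = 14 × $15 = $210, leaving $125.
Solar Installation Rebate: $133,400 is at or below the $175,400 threshold, so the full $9,500 applies.
Total: $125 + $9,500 = $9,625.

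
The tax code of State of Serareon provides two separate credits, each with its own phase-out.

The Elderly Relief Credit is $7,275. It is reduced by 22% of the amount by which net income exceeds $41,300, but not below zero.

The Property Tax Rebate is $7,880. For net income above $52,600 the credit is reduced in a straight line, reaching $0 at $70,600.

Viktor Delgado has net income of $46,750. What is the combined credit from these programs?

$13,956

Elderly Relief Credit: 22% of the $5,450 excess over $41,300 is $1,199; credit = $7,275 − $1,199 = $6,076.
Property Tax Rebate: $46,750 is at or below the $52,600 threshold, so the full $7,880 applies.
Total: $6,076 + $7,880 = $13,956.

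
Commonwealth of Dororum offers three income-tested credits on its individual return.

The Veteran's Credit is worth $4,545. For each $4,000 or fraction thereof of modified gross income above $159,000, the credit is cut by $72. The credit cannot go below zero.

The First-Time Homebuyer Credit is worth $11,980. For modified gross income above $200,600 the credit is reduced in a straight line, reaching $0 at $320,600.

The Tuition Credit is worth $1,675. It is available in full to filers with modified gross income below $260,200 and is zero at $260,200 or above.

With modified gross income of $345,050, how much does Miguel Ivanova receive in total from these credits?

Veteran's Credit: income exceeds $159,000 by $186,050, which is 47 full-or-partial $4,000 increments; reduction = 47 × $72 = $3,384, leaving $1,161.
First-Time Homebuyer Credit: $345,050 is at or above $320,600, so the credit is $0.
Tuition Credit: $345,050 meets or exceeds the $260,200 cutoff, so the credit is $0.
Total: $1,161 + $0 + $0 = $1,161.

$1,161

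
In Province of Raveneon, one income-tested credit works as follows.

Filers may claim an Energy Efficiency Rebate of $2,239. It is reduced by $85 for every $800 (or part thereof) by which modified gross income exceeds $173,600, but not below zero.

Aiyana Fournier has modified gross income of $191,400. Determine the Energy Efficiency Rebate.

$284

Energy Efficiency Rebate: income exceeds $173,600 by $17,800, which is 23 full-or-partial $800 increments; reduction = 23 × $85 = $1,955, leaving $284.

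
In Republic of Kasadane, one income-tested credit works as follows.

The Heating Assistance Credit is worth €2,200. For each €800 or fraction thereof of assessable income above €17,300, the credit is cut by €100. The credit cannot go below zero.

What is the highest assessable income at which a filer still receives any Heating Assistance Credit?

€34,100

After 21 increments the reduction is 21 × €100 = €2,100, leaving €100; one more increment wipes it out. Increment 21 ends at excess 21 × €800 = €16,800, so the highest qualifying income is €17,300 + €16,800 = €34,100.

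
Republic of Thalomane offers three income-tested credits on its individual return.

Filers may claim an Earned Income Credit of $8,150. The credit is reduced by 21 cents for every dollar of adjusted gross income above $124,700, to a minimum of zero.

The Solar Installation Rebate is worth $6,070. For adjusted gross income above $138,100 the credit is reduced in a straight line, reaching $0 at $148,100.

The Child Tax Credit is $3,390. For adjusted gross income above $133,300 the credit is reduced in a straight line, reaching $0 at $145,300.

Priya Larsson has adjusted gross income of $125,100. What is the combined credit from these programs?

$17,526

Earned Income Credit: 21% of the $400 excess over $124,700 is $84; credit = $8,150 − $84 = $8,066.
Solar Installation Rebate: $125,100 is at or below the $138,100 threshold, so the full $6,070 applies.
Child Tax Credit: $125,100 is at or below the $133,300 threshold, so the full $3,390 applies.
Total: $8,066 + $6,070 + $3,390 = $17,526.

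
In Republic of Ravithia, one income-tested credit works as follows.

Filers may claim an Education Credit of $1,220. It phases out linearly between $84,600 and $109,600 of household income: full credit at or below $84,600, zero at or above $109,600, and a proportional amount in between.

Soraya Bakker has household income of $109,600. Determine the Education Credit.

Education Credit: $109,600 is at or above $109,600, so the credit is $0.

$0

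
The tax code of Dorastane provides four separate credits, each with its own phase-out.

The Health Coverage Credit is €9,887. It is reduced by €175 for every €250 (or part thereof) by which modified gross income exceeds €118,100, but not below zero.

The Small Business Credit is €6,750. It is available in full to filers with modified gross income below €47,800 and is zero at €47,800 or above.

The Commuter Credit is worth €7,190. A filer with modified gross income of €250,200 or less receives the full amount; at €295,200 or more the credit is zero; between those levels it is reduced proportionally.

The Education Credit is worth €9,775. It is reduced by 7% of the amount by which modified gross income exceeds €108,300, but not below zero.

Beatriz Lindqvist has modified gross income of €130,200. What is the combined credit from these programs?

€16,744

Health Coverage Credit: income exceeds €118,100 by €12,100, which is 49 full-or-partial €250 increments; reduction = 49 × €175 = €8,575, leaving €1,312.
Small Business Credit: €130,200 meets or exceeds the €47,800 cutoff, so the credit is €0.
Commuter Credit: €130,200 is at or below the €250,200 threshold, so the full €7,190 applies.
Education Credit: 7% of the €21,900 excess over €108,300 is €1,533; credit = €9,775 − €1,533 = €8,242.
Total: €1,312 + €0 + €7,190 + €8,242 = €16,744.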